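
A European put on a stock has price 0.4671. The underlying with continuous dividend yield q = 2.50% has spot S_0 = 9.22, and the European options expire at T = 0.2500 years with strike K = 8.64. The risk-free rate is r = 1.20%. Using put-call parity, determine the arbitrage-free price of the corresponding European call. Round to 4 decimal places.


Answer: Call price = 1.0155

Derivation:
Put-call parity: C - P = S_0 * exp(-qT) - K * exp(-rT).
S_0 * exp(-qT) = 9.2200 * 0.99376949 = 9.16255470
K * exp(-rT) = 8.6400 * 0.99700450 = 8.61411884
C = P + S*exp(-qT) - K*exp(-rT)
C = 0.4671 + 9.16255470 - 8.61411884 = 1.0155


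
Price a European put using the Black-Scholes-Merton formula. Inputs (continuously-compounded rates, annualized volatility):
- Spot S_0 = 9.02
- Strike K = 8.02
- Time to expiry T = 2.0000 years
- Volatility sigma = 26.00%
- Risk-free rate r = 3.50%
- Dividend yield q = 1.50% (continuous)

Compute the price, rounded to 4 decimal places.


Answer: Price = 0.6515

Derivation:
d1 = (ln(S/K) + (r - q + 0.5*sigma^2) * T) / (sigma * sqrt(T)) = 0.61220737
d2 = d1 - sigma * sqrt(T) = 0.24451185
exp(-rT) = 0.93239382; exp(-qT) = 0.97044553
P = K * exp(-rT) * N(-d2) - S_0 * exp(-qT) * N(-d1)
N(-d1) = 0.27020028; N(-d2) = 0.40341721
P = 8.0200 * 0.93239382 * 0.40341721 - 9.0200 * 0.97044553 * 0.27020028 = 0.6515


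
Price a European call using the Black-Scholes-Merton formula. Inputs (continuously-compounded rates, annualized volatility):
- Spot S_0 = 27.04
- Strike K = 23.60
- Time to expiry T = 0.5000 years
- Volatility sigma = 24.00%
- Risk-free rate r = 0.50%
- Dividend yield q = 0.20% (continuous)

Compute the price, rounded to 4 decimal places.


Answer: Price = 3.9757

Derivation:
d1 = (ln(S/K) + (r - q + 0.5*sigma^2) * T) / (sigma * sqrt(T)) = 0.89549499
d2 = d1 - sigma * sqrt(T) = 0.72578936
exp(-rT) = 0.99750312; exp(-qT) = 0.99900050
C = S_0 * exp(-qT) * N(d1) - K * exp(-rT) * N(d2)
N(d1) = 0.81473873; N(d2) = 0.76601605
C = 27.0400 * 0.99900050 * 0.81473873 - 23.6000 * 0.99750312 * 0.76601605 = 3.9757


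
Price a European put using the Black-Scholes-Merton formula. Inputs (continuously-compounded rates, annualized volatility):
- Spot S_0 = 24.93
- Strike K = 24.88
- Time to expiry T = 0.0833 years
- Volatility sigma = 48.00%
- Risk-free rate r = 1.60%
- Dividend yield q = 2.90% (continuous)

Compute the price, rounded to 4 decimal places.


d1 = (ln(S/K) + (r - q + 0.5*sigma^2) * T) / (sigma * sqrt(T)) = 0.07594317
d2 = d1 - sigma * sqrt(T) = -0.06259318
exp(-rT) = 0.99866809; exp(-qT) = 0.99758722
P = K * exp(-rT) * N(-d2) - S_0 * exp(-qT) * N(-d1)
N(-d1) = 0.46973216; N(-d2) = 0.52495477
P = 24.8800 * 0.99866809 * 0.52495477 - 24.9300 * 0.99758722 * 0.46973216 = 1.3613

Answer: Price = 1.3613


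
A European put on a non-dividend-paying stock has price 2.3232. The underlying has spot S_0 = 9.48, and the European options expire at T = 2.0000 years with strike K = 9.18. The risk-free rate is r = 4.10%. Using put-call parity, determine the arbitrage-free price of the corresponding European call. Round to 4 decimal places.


Put-call parity: C - P = S_0 * exp(-qT) - K * exp(-rT).
S_0 * exp(-qT) = 9.4800 * 1.00000000 = 9.48000000
K * exp(-rT) = 9.1800 * 0.92127196 = 8.45727658
C = P + S*exp(-qT) - K*exp(-rT)
C = 2.3232 + 9.48000000 - 8.45727658 = 3.3459

Answer: Call price = 3.3459


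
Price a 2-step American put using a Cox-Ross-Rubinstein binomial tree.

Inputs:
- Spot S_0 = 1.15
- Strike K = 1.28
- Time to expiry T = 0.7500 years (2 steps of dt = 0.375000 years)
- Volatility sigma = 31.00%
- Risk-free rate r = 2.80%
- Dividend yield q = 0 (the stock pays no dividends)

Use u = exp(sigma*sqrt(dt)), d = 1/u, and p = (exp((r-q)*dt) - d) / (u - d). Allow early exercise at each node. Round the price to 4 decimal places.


Answer: Price = V(0,0) = 0.2009

Derivation:
dt = T/N = 0.375000
u = exp(sigma*sqrt(dt)) = 1.209051; d = 1/u = 0.827095
p = (exp((r-q)*dt) - d) / (u - d) = 0.480318
Discount per step: exp(-r*dt) = 0.989555
Stock lattice S(k, i) with i counting down-moves:
  k=0: S(0,0) = 1.1500
  k=1: S(1,0) = 1.3904; S(1,1) = 0.9512
  k=2: S(2,0) = 1.6811; S(2,1) = 1.1500; S(2,2) = 0.7867
Terminal payoffs V(N, i) = max(K - S_T, 0):
  V(2,0) = 0.000000; V(2,1) = 0.130000; V(2,2) = 0.493301
Backward induction: V(k, i) = exp(-r*dt) * [p * V(k+1, i) + (1-p) * V(k+1, i+1)]; then take max(V_cont, immediate exercise) for American.
  V(1,0) = exp(-r*dt) * [p*0.000000 + (1-p)*0.130000] = 0.066853; exercise = 0.000000; V(1,0) = max -> 0.066853
  V(1,1) = exp(-r*dt) * [p*0.130000 + (1-p)*0.493301] = 0.315471; exercise = 0.328841; V(1,1) = max -> 0.328841
  V(0,0) = exp(-r*dt) * [p*0.066853 + (1-p)*0.328841] = 0.200883; exercise = 0.130000; V(0,0) = max -> 0.200883


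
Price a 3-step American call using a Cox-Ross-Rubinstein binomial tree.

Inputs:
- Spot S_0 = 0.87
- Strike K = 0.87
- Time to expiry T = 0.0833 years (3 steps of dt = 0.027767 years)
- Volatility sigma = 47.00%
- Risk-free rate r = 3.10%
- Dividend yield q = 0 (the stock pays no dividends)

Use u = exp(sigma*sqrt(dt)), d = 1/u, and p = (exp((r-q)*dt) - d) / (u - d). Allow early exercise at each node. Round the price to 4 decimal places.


Answer: Price = V(0,0) = 0.0521

Derivation:
dt = T/N = 0.027767
u = exp(sigma*sqrt(dt)) = 1.081466; d = 1/u = 0.924671
p = (exp((r-q)*dt) - d) / (u - d) = 0.485923
Discount per step: exp(-r*dt) = 0.999140
Stock lattice S(k, i) with i counting down-moves:
  k=0: S(0,0) = 0.8700
  k=1: S(1,0) = 0.9409; S(1,1) = 0.8045
  k=2: S(2,0) = 1.0175; S(2,1) = 0.8700; S(2,2) = 0.7439
  k=3: S(3,0) = 1.1004; S(3,1) = 0.9409; S(3,2) = 0.8045; S(3,3) = 0.6878
Terminal payoffs V(N, i) = max(S_T - K, 0):
  V(3,0) = 0.230419; V(3,1) = 0.070876; V(3,2) = 0.000000; V(3,3) = 0.000000
Backward induction: V(k, i) = exp(-r*dt) * [p * V(k+1, i) + (1-p) * V(k+1, i+1)]; then take max(V_cont, immediate exercise) for American.
  V(2,0) = exp(-r*dt) * [p*0.230419 + (1-p)*0.070876] = 0.148274; exercise = 0.147525; V(2,0) = max -> 0.148274
  V(2,1) = exp(-r*dt) * [p*0.070876 + (1-p)*0.000000] = 0.034410; exercise = 0.000000; V(2,1) = max -> 0.034410
  V(2,2) = exp(-r*dt) * [p*0.000000 + (1-p)*0.000000] = 0.000000; exercise = 0.000000; V(2,2) = max -> 0.000000
  V(1,0) = exp(-r*dt) * [p*0.148274 + (1-p)*0.034410] = 0.089662; exercise = 0.070876; V(1,0) = max -> 0.089662
  V(1,1) = exp(-r*dt) * [p*0.034410 + (1-p)*0.000000] = 0.016706; exercise = 0.000000; V(1,1) = max -> 0.016706
  V(0,0) = exp(-r*dt) * [p*0.089662 + (1-p)*0.016706] = 0.052112; exercise = 0.000000; V(0,0) = max -> 0.052112


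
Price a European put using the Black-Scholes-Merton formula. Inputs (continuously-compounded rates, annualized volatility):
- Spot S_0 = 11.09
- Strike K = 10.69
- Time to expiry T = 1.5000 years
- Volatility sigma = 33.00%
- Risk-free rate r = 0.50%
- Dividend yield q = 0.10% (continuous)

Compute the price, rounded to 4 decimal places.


Answer: Price = 1.5142

Derivation:
d1 = (ln(S/K) + (r - q + 0.5*sigma^2) * T) / (sigma * sqrt(T)) = 0.30781940
d2 = d1 - sigma * sqrt(T) = -0.09634641
exp(-rT) = 0.99252805; exp(-qT) = 0.99850112
P = K * exp(-rT) * N(-d2) - S_0 * exp(-qT) * N(-d1)
N(-d1) = 0.37910988; N(-d2) = 0.53837727
P = 10.6900 * 0.99252805 * 0.53837727 - 11.0900 * 0.99850112 * 0.37910988 = 1.5142


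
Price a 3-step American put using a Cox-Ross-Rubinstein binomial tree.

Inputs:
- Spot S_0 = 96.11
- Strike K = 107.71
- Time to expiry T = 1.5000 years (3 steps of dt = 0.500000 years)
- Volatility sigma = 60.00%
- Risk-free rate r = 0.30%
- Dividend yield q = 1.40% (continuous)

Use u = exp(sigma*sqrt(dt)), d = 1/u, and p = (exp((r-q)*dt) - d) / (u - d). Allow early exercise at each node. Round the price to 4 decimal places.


dt = T/N = 0.500000
u = exp(sigma*sqrt(dt)) = 1.528465; d = 1/u = 0.654251
p = (exp((r-q)*dt) - d) / (u - d) = 0.389223
Discount per step: exp(-r*dt) = 0.998501
Stock lattice S(k, i) with i counting down-moves:
  k=0: S(0,0) = 96.1100
  k=1: S(1,0) = 146.9008; S(1,1) = 62.8801
  k=2: S(2,0) = 224.5327; S(2,1) = 96.1100; S(2,2) = 41.1394
  k=3: S(3,0) = 343.1905; S(3,1) = 146.9008; S(3,2) = 62.8801; S(3,3) = 26.9155
Terminal payoffs V(N, i) = max(K - S_T, 0):
  V(3,0) = 0.000000; V(3,1) = 0.000000; V(3,2) = 44.829928; V(3,3) = 80.794531
Backward induction: V(k, i) = exp(-r*dt) * [p * V(k+1, i) + (1-p) * V(k+1, i+1)]; then take max(V_cont, immediate exercise) for American.
  V(2,0) = exp(-r*dt) * [p*0.000000 + (1-p)*0.000000] = 0.000000; exercise = 0.000000; V(2,0) = max -> 0.000000
  V(2,1) = exp(-r*dt) * [p*0.000000 + (1-p)*44.829928] = 27.340059; exercise = 11.600000; V(2,1) = max -> 27.340059
  V(2,2) = exp(-r*dt) * [p*44.829928 + (1-p)*80.794531] = 66.696170; exercise = 66.570644; V(2,2) = max -> 66.696170
  V(1,0) = exp(-r*dt) * [p*0.000000 + (1-p)*27.340059] = 16.673657; exercise = 0.000000; V(1,0) = max -> 16.673657
  V(1,1) = exp(-r*dt) * [p*27.340059 + (1-p)*66.696170] = 51.300867; exercise = 44.829928; V(1,1) = max -> 51.300867
  V(0,0) = exp(-r*dt) * [p*16.673657 + (1-p)*51.300867] = 37.766477; exercise = 11.600000; V(0,0) = max -> 37.766477

Answer: Price = V(0,0) = 37.7665


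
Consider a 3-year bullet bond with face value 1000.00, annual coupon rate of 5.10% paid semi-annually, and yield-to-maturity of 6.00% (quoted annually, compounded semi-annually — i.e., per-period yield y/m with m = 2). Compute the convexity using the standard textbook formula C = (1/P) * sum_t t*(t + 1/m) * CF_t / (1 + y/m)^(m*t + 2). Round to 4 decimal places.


Coupon per period c = face * coupon_rate / m = 25.500000
Periods per year m = 2; per-period yield y/m = 0.030000
Number of cashflows N = 6
Cashflows (t years, CF_t, discount factor 1/(1+y/m)^(m*t), PV):
  t = 0.5000: CF_t = 25.500000, DF = 0.970874, PV = 24.757282
  t = 1.0000: CF_t = 25.500000, DF = 0.942596, PV = 24.036196
  t = 1.5000: CF_t = 25.500000, DF = 0.915142, PV = 23.336112
  t = 2.0000: CF_t = 25.500000, DF = 0.888487, PV = 22.656420
  t = 2.5000: CF_t = 25.500000, DF = 0.862609, PV = 21.996524
  t = 3.0000: CF_t = 1025.500000, DF = 0.837484, PV = 858.840105
Price P = sum_t PV_t = 975.622639
Convexity numerator sum_t t*(t + 1/m) * CF_t / (1+y/m)^(m*t + 2):
  t = 0.5000: term = 11.668056
  t = 1.0000: term = 33.984630
  t = 1.5000: term = 65.989572
  t = 2.0000: term = 106.779243
  t = 2.5000: term = 155.503752
  t = 3.0000: term = 8500.161283
Convexity = (1/P) * sum = 8874.086535 / 975.622639 = 9.095819

Answer: Convexity = 9.0958


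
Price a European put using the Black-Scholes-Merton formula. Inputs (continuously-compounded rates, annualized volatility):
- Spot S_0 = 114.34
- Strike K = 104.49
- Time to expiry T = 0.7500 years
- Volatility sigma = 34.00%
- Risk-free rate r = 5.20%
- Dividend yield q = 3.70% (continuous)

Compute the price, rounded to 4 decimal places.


Answer: Price = 7.7513

Derivation:
d1 = (ln(S/K) + (r - q + 0.5*sigma^2) * T) / (sigma * sqrt(T)) = 0.49137634
d2 = d1 - sigma * sqrt(T) = 0.19692770
exp(-rT) = 0.96175071; exp(-qT) = 0.97263149
P = K * exp(-rT) * N(-d2) - S_0 * exp(-qT) * N(-d1)
N(-d1) = 0.31158015; N(-d2) = 0.42194206
P = 104.4900 * 0.96175071 * 0.42194206 - 114.3400 * 0.97263149 * 0.31158015 = 7.7513


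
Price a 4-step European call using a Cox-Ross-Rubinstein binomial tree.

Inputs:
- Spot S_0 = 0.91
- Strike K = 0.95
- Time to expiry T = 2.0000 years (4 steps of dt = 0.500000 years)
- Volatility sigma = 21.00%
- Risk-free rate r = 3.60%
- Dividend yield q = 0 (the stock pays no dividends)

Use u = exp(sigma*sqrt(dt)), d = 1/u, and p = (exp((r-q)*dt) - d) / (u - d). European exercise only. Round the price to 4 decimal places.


Answer: Price = V(0,0) = 0.1189

Derivation:
dt = T/N = 0.500000
u = exp(sigma*sqrt(dt)) = 1.160084; d = 1/u = 0.862007
p = (exp((r-q)*dt) - d) / (u - d) = 0.523879
Discount per step: exp(-r*dt) = 0.982161
Stock lattice S(k, i) with i counting down-moves:
  k=0: S(0,0) = 0.9100
  k=1: S(1,0) = 1.0557; S(1,1) = 0.7844
  k=2: S(2,0) = 1.2247; S(2,1) = 0.9100; S(2,2) = 0.6762
  k=3: S(3,0) = 1.4207; S(3,1) = 1.0557; S(3,2) = 0.7844; S(3,3) = 0.5829
  k=4: S(4,0) = 1.6482; S(4,1) = 1.2247; S(4,2) = 0.9100; S(4,3) = 0.6762; S(4,4) = 0.5024
Terminal payoffs V(N, i) = max(S_T - K, 0):
  V(4,0) = 0.698159; V(4,1) = 0.274673; V(4,2) = 0.000000; V(4,3) = 0.000000; V(4,4) = 0.000000
Backward induction: V(k, i) = exp(-r*dt) * [p * V(k+1, i) + (1-p) * V(k+1, i+1)].
  V(3,0) = exp(-r*dt) * [p*0.698159 + (1-p)*0.274673] = 0.487671
  V(3,1) = exp(-r*dt) * [p*0.274673 + (1-p)*0.000000] = 0.141329
  V(3,2) = exp(-r*dt) * [p*0.000000 + (1-p)*0.000000] = 0.000000
  V(3,3) = exp(-r*dt) * [p*0.000000 + (1-p)*0.000000] = 0.000000
  V(2,0) = exp(-r*dt) * [p*0.487671 + (1-p)*0.141329] = 0.317012
  V(2,1) = exp(-r*dt) * [p*0.141329 + (1-p)*0.000000] = 0.072718
  V(2,2) = exp(-r*dt) * [p*0.000000 + (1-p)*0.000000] = 0.000000
  V(1,0) = exp(-r*dt) * [p*0.317012 + (1-p)*0.072718] = 0.197118
  V(1,1) = exp(-r*dt) * [p*0.072718 + (1-p)*0.000000] = 0.037416
  V(0,0) = exp(-r*dt) * [p*0.197118 + (1-p)*0.037416] = 0.118921


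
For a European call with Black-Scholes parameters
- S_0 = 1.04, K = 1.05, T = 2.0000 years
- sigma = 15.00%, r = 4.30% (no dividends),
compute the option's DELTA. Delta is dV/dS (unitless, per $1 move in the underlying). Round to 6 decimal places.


Answer: Delta = 0.679522

Derivation:
d1 = 0.4663630804; d2 = 0.2542310460
phi(d1) = 0.3578341047; exp(-qT) = 1.0000000000; exp(-rT) = 0.9175942312
N(d1) = 0.6795221833
Delta = exp(-qT) * N(d1) = 1.0000000000 * 0.6795221833 = 0.679522


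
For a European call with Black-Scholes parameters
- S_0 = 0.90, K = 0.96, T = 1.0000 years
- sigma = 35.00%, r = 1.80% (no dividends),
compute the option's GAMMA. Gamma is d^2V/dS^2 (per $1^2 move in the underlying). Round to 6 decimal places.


d1 = 0.0420327967; d2 = -0.3079672033
phi(d1) = 0.3985900192; exp(-qT) = 1.0000000000; exp(-rT) = 0.9821610324
Gamma = exp(-qT) * phi(d1) / (S * sigma * sqrt(T)) = 1.0000000000 * 0.3985900192 / (0.9000 * 0.3500 * 1.0000000000) = 1.265365

Answer: Gamma = 1.265365


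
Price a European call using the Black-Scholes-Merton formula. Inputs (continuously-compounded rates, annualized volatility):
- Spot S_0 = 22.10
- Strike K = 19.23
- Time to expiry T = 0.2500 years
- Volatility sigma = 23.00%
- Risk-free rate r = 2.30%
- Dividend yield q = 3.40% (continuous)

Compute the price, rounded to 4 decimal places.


Answer: Price = 2.9290

Derivation:
d1 = (ln(S/K) + (r - q + 0.5*sigma^2) * T) / (sigma * sqrt(T)) = 1.24320477
d2 = d1 - sigma * sqrt(T) = 1.12820477
exp(-rT) = 0.99426650; exp(-qT) = 0.99153602
C = S_0 * exp(-qT) * N(d1) - K * exp(-rT) * N(d2)
N(d1) = 0.89310381; N(d2) = 0.87038328
C = 22.1000 * 0.99153602 * 0.89310381 - 19.2300 * 0.99426650 * 0.87038328 = 2.9290


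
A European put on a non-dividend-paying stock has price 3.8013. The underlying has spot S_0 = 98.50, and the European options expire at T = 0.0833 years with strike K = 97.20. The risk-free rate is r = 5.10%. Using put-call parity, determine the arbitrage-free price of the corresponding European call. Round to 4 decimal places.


Answer: Call price = 5.5134

Derivation:
Put-call parity: C - P = S_0 * exp(-qT) - K * exp(-rT).
S_0 * exp(-qT) = 98.5000 * 1.00000000 = 98.50000000
K * exp(-rT) = 97.2000 * 0.99576071 = 96.78794113
C = P + S*exp(-qT) - K*exp(-rT)
C = 3.8013 + 98.50000000 - 96.78794113 = 5.5134


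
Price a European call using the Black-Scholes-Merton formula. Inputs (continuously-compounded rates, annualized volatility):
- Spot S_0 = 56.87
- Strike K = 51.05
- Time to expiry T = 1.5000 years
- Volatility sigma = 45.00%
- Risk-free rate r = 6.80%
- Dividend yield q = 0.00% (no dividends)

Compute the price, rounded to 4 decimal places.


Answer: Price = 17.3414

Derivation:
d1 = (ln(S/K) + (r - q + 0.5*sigma^2) * T) / (sigma * sqrt(T)) = 0.65653114
d2 = d1 - sigma * sqrt(T) = 0.10539595
exp(-rT) = 0.90302955; exp(-qT) = 1.00000000
C = S_0 * exp(-qT) * N(d1) - K * exp(-rT) * N(d2)
N(d1) = 0.74425878; N(d2) = 0.54196918
C = 56.8700 * 1.00000000 * 0.74425878 - 51.0500 * 0.90302955 * 0.54196918 = 17.3414


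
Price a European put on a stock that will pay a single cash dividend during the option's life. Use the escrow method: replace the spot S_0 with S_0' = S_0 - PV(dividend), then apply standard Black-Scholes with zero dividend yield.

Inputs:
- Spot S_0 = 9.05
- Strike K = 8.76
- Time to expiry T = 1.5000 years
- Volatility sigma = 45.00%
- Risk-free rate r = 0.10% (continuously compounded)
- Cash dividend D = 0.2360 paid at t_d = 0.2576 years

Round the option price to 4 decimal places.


PV(D) = D * exp(-r * t_d) = 0.2360 * 0.99974243 = 0.23593921
S_0' = S_0 - PV(D) = 9.0500 - 0.23593921 = 8.81406079
d1 = (ln(S_0'/K) + (r + sigma^2/2)*T) / (sigma*sqrt(T)) = 0.28945232
d2 = d1 - sigma*sqrt(T) = -0.26168288
exp(-rT) = 0.99850112
N(-d1) = 0.38611763; N(-d2) = 0.60321703
P = K * exp(-rT) * N(-d2) - S_0' * N(-d1) = 8.7600 * 0.99850112 * 0.60321703 - 8.81406079 * 0.38611763 = 1.8730

Answer: Price = 1.8730


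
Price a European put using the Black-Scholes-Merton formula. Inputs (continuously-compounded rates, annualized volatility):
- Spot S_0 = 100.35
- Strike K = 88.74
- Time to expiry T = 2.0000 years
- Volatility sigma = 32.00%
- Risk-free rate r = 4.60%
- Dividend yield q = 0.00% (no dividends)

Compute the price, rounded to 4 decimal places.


Answer: Price = 8.2795

Derivation:
d1 = (ln(S/K) + (r - q + 0.5*sigma^2) * T) / (sigma * sqrt(T)) = 0.70125841
d2 = d1 - sigma * sqrt(T) = 0.24871007
exp(-rT) = 0.91210515; exp(-qT) = 1.00000000
P = K * exp(-rT) * N(-d2) - S_0 * exp(-qT) * N(-d1)
N(-d1) = 0.24157088; N(-d2) = 0.40179253
P = 88.7400 * 0.91210515 * 0.40179253 - 100.3500 * 1.00000000 * 0.24157088 = 8.2795


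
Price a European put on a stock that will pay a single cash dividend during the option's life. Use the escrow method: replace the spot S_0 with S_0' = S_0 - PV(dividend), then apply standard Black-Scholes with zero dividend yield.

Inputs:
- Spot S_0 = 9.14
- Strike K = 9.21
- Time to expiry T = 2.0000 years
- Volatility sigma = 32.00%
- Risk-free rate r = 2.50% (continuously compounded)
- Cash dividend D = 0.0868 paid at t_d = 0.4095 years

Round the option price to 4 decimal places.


Answer: Price = 1.4521

Derivation:
PV(D) = D * exp(-r * t_d) = 0.0868 * 0.98981472 = 0.08591592
S_0' = S_0 - PV(D) = 9.1400 - 0.08591592 = 9.05408408
d1 = (ln(S_0'/K) + (r + sigma^2/2)*T) / (sigma*sqrt(T)) = 0.29903123
d2 = d1 - sigma*sqrt(T) = -0.15351711
exp(-rT) = 0.95122942
N(-d1) = 0.38245811; N(-d2) = 0.56100475
P = K * exp(-rT) * N(-d2) - S_0' * N(-d1) = 9.2100 * 0.95122942 * 0.56100475 - 9.05408408 * 0.38245811 = 1.4521


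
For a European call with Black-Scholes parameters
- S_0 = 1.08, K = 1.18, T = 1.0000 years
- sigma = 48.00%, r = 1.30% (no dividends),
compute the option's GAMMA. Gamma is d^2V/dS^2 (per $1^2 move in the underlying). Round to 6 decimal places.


Answer: Gamma = 0.766944

Derivation:
d1 = 0.0825970889; d2 = -0.3974029111
phi(d1) = 0.3975837510; exp(-qT) = 1.0000000000; exp(-rT) = 0.9870841350
Gamma = exp(-qT) * phi(d1) / (S * sigma * sqrt(T)) = 1.0000000000 * 0.3975837510 / (1.0800 * 0.4800 * 1.0000000000) = 0.766944


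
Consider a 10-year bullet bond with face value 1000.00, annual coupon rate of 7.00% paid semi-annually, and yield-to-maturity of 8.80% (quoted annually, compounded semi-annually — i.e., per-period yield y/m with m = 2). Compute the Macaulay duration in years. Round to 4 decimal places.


Coupon per period c = face * coupon_rate / m = 35.000000
Periods per year m = 2; per-period yield y/m = 0.044000
Number of cashflows N = 20
Cashflows (t years, CF_t, discount factor 1/(1+y/m)^(m*t), PV):
  t = 0.5000: CF_t = 35.000000, DF = 0.957854, PV = 33.524904
  t = 1.0000: CF_t = 35.000000, DF = 0.917485, PV = 32.111977
  t = 1.5000: CF_t = 35.000000, DF = 0.878817, PV = 30.758599
  t = 2.0000: CF_t = 35.000000, DF = 0.841779, PV = 29.462259
  t = 2.5000: CF_t = 35.000000, DF = 0.806302, PV = 28.220555
  t = 3.0000: CF_t = 35.000000, DF = 0.772320, PV = 27.031183
  t = 3.5000: CF_t = 35.000000, DF = 0.739770, PV = 25.891938
  t = 4.0000: CF_t = 35.000000, DF = 0.708592, PV = 24.800707
  t = 4.5000: CF_t = 35.000000, DF = 0.678728, PV = 23.755466
  t = 5.0000: CF_t = 35.000000, DF = 0.650122, PV = 22.754278
  t = 5.5000: CF_t = 35.000000, DF = 0.622722, PV = 21.795285
  t = 6.0000: CF_t = 35.000000, DF = 0.596477, PV = 20.876710
  t = 6.5000: CF_t = 35.000000, DF = 0.571339, PV = 19.996849
  t = 7.0000: CF_t = 35.000000, DF = 0.547259, PV = 19.154070
  t = 7.5000: CF_t = 35.000000, DF = 0.524195, PV = 18.346810
  t = 8.0000: CF_t = 35.000000, DF = 0.502102, PV = 17.573573
  t = 8.5000: CF_t = 35.000000, DF = 0.480941, PV = 16.832924
  t = 9.0000: CF_t = 35.000000, DF = 0.460671, PV = 16.123491
  t = 9.5000: CF_t = 35.000000, DF = 0.441256, PV = 15.443956
  t = 10.0000: CF_t = 1035.000000, DF = 0.422659, PV = 437.451970
Price P = sum_t PV_t = 881.907504
Macaulay numerator sum_t t * PV_t:
  t * PV_t at t = 0.5000: 16.762452
  t * PV_t at t = 1.0000: 32.111977
  t * PV_t at t = 1.5000: 46.137898
  t * PV_t at t = 2.0000: 58.924519
  t * PV_t at t = 2.5000: 70.551388
  t * PV_t at t = 3.0000: 81.093549
  t * PV_t at t = 3.5000: 90.621782
  t * PV_t at t = 4.0000: 99.202827
  t * PV_t at t = 4.5000: 106.899598
  t * PV_t at t = 5.0000: 113.771389
  t * PV_t at t = 5.5000: 119.874069
  t * PV_t at t = 6.0000: 125.260261
  t * PV_t at t = 6.5000: 129.979517
  t * PV_t at t = 7.0000: 134.078488
  t * PV_t at t = 7.5000: 137.601075
  t * PV_t at t = 8.0000: 140.588583
  t * PV_t at t = 8.5000: 143.079855
  t * PV_t at t = 9.0000: 145.111415
  t * PV_t at t = 9.5000: 146.717587
  t * PV_t at t = 10.0000: 4374.519698
Macaulay duration D = (sum_t t * PV_t) / P = 6312.887927 / 881.907504 = 7.158220

Answer: Macaulay duration = 7.1582 years


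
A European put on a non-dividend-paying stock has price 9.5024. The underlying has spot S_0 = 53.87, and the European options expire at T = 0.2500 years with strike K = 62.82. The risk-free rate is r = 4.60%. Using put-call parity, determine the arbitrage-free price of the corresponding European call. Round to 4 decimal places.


Answer: Call price = 1.2707

Derivation:
Put-call parity: C - P = S_0 * exp(-qT) - K * exp(-rT).
S_0 * exp(-qT) = 53.8700 * 1.00000000 = 53.87000000
K * exp(-rT) = 62.8200 * 0.98856587 = 62.10170809
C = P + S*exp(-qT) - K*exp(-rT)
C = 9.5024 + 53.87000000 - 62.10170809 = 1.2707


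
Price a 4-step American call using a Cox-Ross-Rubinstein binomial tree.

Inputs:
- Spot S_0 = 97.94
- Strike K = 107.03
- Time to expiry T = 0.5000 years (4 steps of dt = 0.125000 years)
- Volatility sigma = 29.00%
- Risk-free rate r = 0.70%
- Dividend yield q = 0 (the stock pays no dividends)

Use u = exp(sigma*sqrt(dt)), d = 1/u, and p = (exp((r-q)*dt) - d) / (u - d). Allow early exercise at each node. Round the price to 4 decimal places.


Answer: Price = V(0,0) = 5.1303

Derivation:
dt = T/N = 0.125000
u = exp(sigma*sqrt(dt)) = 1.107971; d = 1/u = 0.902551
p = (exp((r-q)*dt) - d) / (u - d) = 0.478651
Discount per step: exp(-r*dt) = 0.999125
Stock lattice S(k, i) with i counting down-moves:
  k=0: S(0,0) = 97.9400
  k=1: S(1,0) = 108.5147; S(1,1) = 88.3958
  k=2: S(2,0) = 120.2311; S(2,1) = 97.9400; S(2,2) = 79.7817
  k=3: S(3,0) = 133.2126; S(3,1) = 108.5147; S(3,2) = 88.3958; S(3,3) = 72.0070
  k=4: S(4,0) = 147.5957; S(4,1) = 120.2311; S(4,2) = 97.9400; S(4,3) = 79.7817; S(4,4) = 64.9900
Terminal payoffs V(N, i) = max(S_T - K, 0):
  V(4,0) = 40.565730; V(4,1) = 13.201135; V(4,2) = 0.000000; V(4,3) = 0.000000; V(4,4) = 0.000000
Backward induction: V(k, i) = exp(-r*dt) * [p * V(k+1, i) + (1-p) * V(k+1, i+1)]; then take max(V_cont, immediate exercise) for American.
  V(3,0) = exp(-r*dt) * [p*40.565730 + (1-p)*13.201135] = 26.276230; exercise = 26.182620; V(3,0) = max -> 26.276230
  V(3,1) = exp(-r*dt) * [p*13.201135 + (1-p)*0.000000] = 6.313213; exercise = 1.484687; V(3,1) = max -> 6.313213
  V(3,2) = exp(-r*dt) * [p*0.000000 + (1-p)*0.000000] = 0.000000; exercise = 0.000000; V(3,2) = max -> 0.000000
  V(3,3) = exp(-r*dt) * [p*0.000000 + (1-p)*0.000000] = 0.000000; exercise = 0.000000; V(3,3) = max -> 0.000000
  V(2,0) = exp(-r*dt) * [p*26.276230 + (1-p)*6.313213] = 15.854657; exercise = 13.201135; V(2,0) = max -> 15.854657
  V(2,1) = exp(-r*dt) * [p*6.313213 + (1-p)*0.000000] = 3.019184; exercise = 0.000000; V(2,1) = max -> 3.019184
  V(2,2) = exp(-r*dt) * [p*0.000000 + (1-p)*0.000000] = 0.000000; exercise = 0.000000; V(2,2) = max -> 0.000000
  V(1,0) = exp(-r*dt) * [p*15.854657 + (1-p)*3.019184] = 9.154885; exercise = 1.484687; V(1,0) = max -> 9.154885
  V(1,1) = exp(-r*dt) * [p*3.019184 + (1-p)*0.000000] = 1.443872; exercise = 0.000000; V(1,1) = max -> 1.443872
  V(0,0) = exp(-r*dt) * [p*9.154885 + (1-p)*1.443872] = 5.130267; exercise = 0.000000; V(0,0) = max -> 5.130267


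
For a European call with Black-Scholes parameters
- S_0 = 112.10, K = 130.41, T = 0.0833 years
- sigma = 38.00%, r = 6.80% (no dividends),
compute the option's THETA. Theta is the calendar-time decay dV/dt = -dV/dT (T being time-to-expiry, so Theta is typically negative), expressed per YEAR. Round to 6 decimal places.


d1 = -1.2729778027; d2 = -1.3826524123
phi(d1) = 0.1774307697; exp(-qT) = 1.0000000000; exp(-rT) = 0.9943516125
Theta = -S*exp(-qT)*phi(d1)*sigma/(2*sqrt(T)) - r*K*exp(-rT)*N(d2) + q*S*exp(-qT)*N(d1)
N(d1) = 0.1015129594; N(d2) = 0.0833857350; sqrt(T) = 0.2886173938
Term 1 = -112.1000 * 1.0000000000 * 0.1774307697 * 0.3800 / (2 * 0.2886173938) = -13.0937983816
Term 2 = -0.0680 * 130.4100 * 0.9943516125 * 0.0833857350 = -0.7352779651
Term 3 = 0 (no dividend yield, q = 0)
Theta = -13.0937983816 + (-0.7352779651) + (0.0000000000) = -13.829076

Answer: Theta = -13.829076


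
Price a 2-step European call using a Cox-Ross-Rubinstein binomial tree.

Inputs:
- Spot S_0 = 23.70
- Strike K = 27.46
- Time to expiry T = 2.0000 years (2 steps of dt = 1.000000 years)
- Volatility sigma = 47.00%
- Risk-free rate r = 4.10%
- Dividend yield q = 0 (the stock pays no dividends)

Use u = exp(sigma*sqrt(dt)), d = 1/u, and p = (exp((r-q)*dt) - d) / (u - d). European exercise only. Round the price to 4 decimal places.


dt = T/N = 1.000000
u = exp(sigma*sqrt(dt)) = 1.599994; d = 1/u = 0.625002
p = (exp((r-q)*dt) - d) / (u - d) = 0.427542
Discount per step: exp(-r*dt) = 0.959829
Stock lattice S(k, i) with i counting down-moves:
  k=0: S(0,0) = 23.7000
  k=1: S(1,0) = 37.9199; S(1,1) = 14.8126
  k=2: S(2,0) = 60.6716; S(2,1) = 23.7000; S(2,2) = 9.2579
Terminal payoffs V(N, i) = max(S_T - K, 0):
  V(2,0) = 33.211560; V(2,1) = 0.000000; V(2,2) = 0.000000
Backward induction: V(k, i) = exp(-r*dt) * [p * V(k+1, i) + (1-p) * V(k+1, i+1)].
  V(1,0) = exp(-r*dt) * [p*33.211560 + (1-p)*0.000000] = 13.628932
  V(1,1) = exp(-r*dt) * [p*0.000000 + (1-p)*0.000000] = 0.000000
  V(0,0) = exp(-r*dt) * [p*13.628932 + (1-p)*0.000000] = 5.592865

Answer: Price = V(0,0) = 5.5929


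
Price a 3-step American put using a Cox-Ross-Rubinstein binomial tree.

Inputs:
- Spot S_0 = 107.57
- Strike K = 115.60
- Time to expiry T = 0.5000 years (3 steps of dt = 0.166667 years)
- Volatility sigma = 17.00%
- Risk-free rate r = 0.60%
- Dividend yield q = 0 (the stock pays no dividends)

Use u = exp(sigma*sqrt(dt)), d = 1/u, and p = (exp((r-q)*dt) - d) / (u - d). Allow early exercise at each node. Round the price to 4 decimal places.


dt = T/N = 0.166667
u = exp(sigma*sqrt(dt)) = 1.071867; d = 1/u = 0.932951
p = (exp((r-q)*dt) - d) / (u - d) = 0.489859
Discount per step: exp(-r*dt) = 0.999000
Stock lattice S(k, i) with i counting down-moves:
  k=0: S(0,0) = 107.5700
  k=1: S(1,0) = 115.3008; S(1,1) = 100.3576
  k=2: S(2,0) = 123.5871; S(2,1) = 107.5700; S(2,2) = 93.6287
  k=3: S(3,0) = 132.4690; S(3,1) = 115.3008; S(3,2) = 100.3576; S(3,3) = 87.3511
Terminal payoffs V(N, i) = max(K - S_T, 0):
  V(3,0) = 0.000000; V(3,1) = 0.299241; V(3,2) = 15.242422; V(3,3) = 28.248940
Backward induction: V(k, i) = exp(-r*dt) * [p * V(k+1, i) + (1-p) * V(k+1, i+1)]; then take max(V_cont, immediate exercise) for American.
  V(2,0) = exp(-r*dt) * [p*0.000000 + (1-p)*0.299241] = 0.152503; exercise = 0.000000; V(2,0) = max -> 0.152503
  V(2,1) = exp(-r*dt) * [p*0.299241 + (1-p)*15.242422] = 7.914458; exercise = 8.030000; V(2,1) = max -> 8.030000
  V(2,2) = exp(-r*dt) * [p*15.242422 + (1-p)*28.248940] = 21.855719; exercise = 21.971261; V(2,2) = max -> 21.971261
  V(1,0) = exp(-r*dt) * [p*0.152503 + (1-p)*8.030000] = 4.166971; exercise = 0.299241; V(1,0) = max -> 4.166971
  V(1,1) = exp(-r*dt) * [p*8.030000 + (1-p)*21.971261] = 15.126880; exercise = 15.242422; V(1,1) = max -> 15.242422
  V(0,0) = exp(-r*dt) * [p*4.166971 + (1-p)*15.242422] = 9.807205; exercise = 8.030000; V(0,0) = max -> 9.807205

Answer: Price = V(0,0) = 9.8072


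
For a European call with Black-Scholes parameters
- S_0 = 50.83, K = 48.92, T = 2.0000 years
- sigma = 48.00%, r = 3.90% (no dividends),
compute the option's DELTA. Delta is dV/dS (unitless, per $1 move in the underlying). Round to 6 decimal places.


d1 = 0.5107379552; d2 = -0.1680845548
phi(d1) = 0.3501599732; exp(-qT) = 1.0000000000; exp(-rT) = 0.9249644265
N(d1) = 0.6952327201
Delta = exp(-qT) * N(d1) = 1.0000000000 * 0.6952327201 = 0.695233

Answer: Delta = 0.695233


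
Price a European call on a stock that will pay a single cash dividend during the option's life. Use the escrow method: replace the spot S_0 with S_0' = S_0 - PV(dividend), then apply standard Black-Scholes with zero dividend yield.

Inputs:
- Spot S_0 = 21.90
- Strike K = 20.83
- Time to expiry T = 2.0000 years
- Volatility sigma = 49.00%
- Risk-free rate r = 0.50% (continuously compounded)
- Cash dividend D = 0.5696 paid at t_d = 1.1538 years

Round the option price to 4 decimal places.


PV(D) = D * exp(-r * t_d) = 0.5696 * 0.99424761 = 0.56632344
S_0' = S_0 - PV(D) = 21.9000 - 0.56632344 = 21.33367656
d1 = (ln(S_0'/K) + (r + sigma^2/2)*T) / (sigma*sqrt(T)) = 0.39539193
d2 = d1 - sigma*sqrt(T) = -0.29757272
exp(-rT) = 0.99004983
N(d1) = 0.65372317; N(d2) = 0.38301465
C = S_0' * N(d1) - K * exp(-rT) * N(d2) = 21.33367656 * 0.65372317 - 20.8300 * 0.99004983 * 0.38301465 = 6.0475

Answer: Price = 6.0475


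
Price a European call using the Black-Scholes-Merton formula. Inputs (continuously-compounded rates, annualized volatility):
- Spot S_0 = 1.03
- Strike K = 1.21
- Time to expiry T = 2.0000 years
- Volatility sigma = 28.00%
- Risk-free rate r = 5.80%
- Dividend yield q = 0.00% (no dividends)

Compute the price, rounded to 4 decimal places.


d1 = (ln(S/K) + (r - q + 0.5*sigma^2) * T) / (sigma * sqrt(T)) = 0.08419228
d2 = d1 - sigma * sqrt(T) = -0.31178752
exp(-rT) = 0.89047522; exp(-qT) = 1.00000000
C = S_0 * exp(-qT) * N(d1) - K * exp(-rT) * N(d2)
N(d1) = 0.53354822; N(d2) = 0.37760101
C = 1.0300 * 1.00000000 * 0.53354822 - 1.2100 * 0.89047522 * 0.37760101 = 0.1427

Answer: Price = 0.1427


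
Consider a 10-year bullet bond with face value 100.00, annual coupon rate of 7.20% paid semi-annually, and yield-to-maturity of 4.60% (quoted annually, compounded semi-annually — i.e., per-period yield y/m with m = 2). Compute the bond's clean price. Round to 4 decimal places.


Answer: Price = 120.6541

Derivation:
Coupon per period c = face * coupon_rate / m = 3.600000
Periods per year m = 2; per-period yield y/m = 0.023000
Number of cashflows N = 20
Cashflows (t years, CF_t, discount factor 1/(1+y/m)^(m*t), PV):
  t = 0.5000: CF_t = 3.600000, DF = 0.977517, PV = 3.519062
  t = 1.0000: CF_t = 3.600000, DF = 0.955540, PV = 3.439943
  t = 1.5000: CF_t = 3.600000, DF = 0.934056, PV = 3.362603
  t = 2.0000: CF_t = 3.600000, DF = 0.913056, PV = 3.287002
  t = 2.5000: CF_t = 3.600000, DF = 0.892528, PV = 3.213101
  t = 3.0000: CF_t = 3.600000, DF = 0.872461, PV = 3.140861
  t = 3.5000: CF_t = 3.600000, DF = 0.852846, PV = 3.070245
  t = 4.0000: CF_t = 3.600000, DF = 0.833671, PV = 3.001217
  t = 4.5000: CF_t = 3.600000, DF = 0.814928, PV = 2.933741
  t = 5.0000: CF_t = 3.600000, DF = 0.796606, PV = 2.867782
  t = 5.5000: CF_t = 3.600000, DF = 0.778696, PV = 2.803306
  t = 6.0000: CF_t = 3.600000, DF = 0.761189, PV = 2.740280
  t = 6.5000: CF_t = 3.600000, DF = 0.744075, PV = 2.678670
  t = 7.0000: CF_t = 3.600000, DF = 0.727346, PV = 2.618446
  t = 7.5000: CF_t = 3.600000, DF = 0.710993, PV = 2.559576
  t = 8.0000: CF_t = 3.600000, DF = 0.695008, PV = 2.502029
  t = 8.5000: CF_t = 3.600000, DF = 0.679382, PV = 2.445776
  t = 9.0000: CF_t = 3.600000, DF = 0.664108, PV = 2.390788
  t = 9.5000: CF_t = 3.600000, DF = 0.649177, PV = 2.337036
  t = 10.0000: CF_t = 103.600000, DF = 0.634581, PV = 65.742631
Price P = sum_t PV_t = 120.654096


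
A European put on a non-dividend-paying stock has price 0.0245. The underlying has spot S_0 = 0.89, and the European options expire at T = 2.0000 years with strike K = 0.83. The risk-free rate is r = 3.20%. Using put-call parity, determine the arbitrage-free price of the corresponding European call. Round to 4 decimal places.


Put-call parity: C - P = S_0 * exp(-qT) - K * exp(-rT).
S_0 * exp(-qT) = 0.8900 * 1.00000000 = 0.89000000
K * exp(-rT) = 0.8300 * 0.93800500 = 0.77854415
C = P + S*exp(-qT) - K*exp(-rT)
C = 0.0245 + 0.89000000 - 0.77854415 = 0.1360

Answer: Call price = 0.1360


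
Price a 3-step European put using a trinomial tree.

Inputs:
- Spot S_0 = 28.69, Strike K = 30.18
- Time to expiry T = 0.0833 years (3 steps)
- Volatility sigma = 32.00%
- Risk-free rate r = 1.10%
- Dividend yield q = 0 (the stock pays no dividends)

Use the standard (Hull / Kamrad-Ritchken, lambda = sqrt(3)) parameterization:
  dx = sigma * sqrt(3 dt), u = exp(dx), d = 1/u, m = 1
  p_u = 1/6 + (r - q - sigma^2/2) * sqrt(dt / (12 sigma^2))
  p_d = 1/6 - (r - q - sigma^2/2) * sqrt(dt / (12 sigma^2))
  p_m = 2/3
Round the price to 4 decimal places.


Answer: Price = V(0,0) = 2.0097

Derivation:
dt = T/N = 0.027767; dx = sigma*sqrt(3*dt) = 0.092358
u = exp(dx) = 1.096757; d = 1/u = 0.911779
p_u = 0.160624, p_m = 0.666667, p_d = 0.172710
Discount per step: exp(-r*dt) = 0.999695
Stock lattice S(k, j) with j the centered position index:
  k=0: S(0,+0) = 28.6900
  k=1: S(1,-1) = 26.1589; S(1,+0) = 28.6900; S(1,+1) = 31.4660
  k=2: S(2,-2) = 23.8512; S(2,-1) = 26.1589; S(2,+0) = 28.6900; S(2,+1) = 31.4660; S(2,+2) = 34.5105
  k=3: S(3,-3) = 21.7470; S(3,-2) = 23.8512; S(3,-1) = 26.1589; S(3,+0) = 28.6900; S(3,+1) = 31.4660; S(3,+2) = 34.5105; S(3,+3) = 37.8496
Terminal payoffs V(N, j) = max(K - S_T, 0):
  V(3,-3) = 8.432997; V(3,-2) = 6.328825; V(3,-1) = 4.021058; V(3,+0) = 1.490000; V(3,+1) = 0.000000; V(3,+2) = 0.000000; V(3,+3) = 0.000000
Backward induction: V(k, j) = exp(-r*dt) * [p_u * V(k+1, j+1) + p_m * V(k+1, j) + p_d * V(k+1, j-1)]
  V(2,-2) = exp(-r*dt) * [p_u*4.021058 + p_m*6.328825 + p_d*8.432997] = 6.319623
  V(2,-1) = exp(-r*dt) * [p_u*1.490000 + p_m*4.021058 + p_d*6.328825] = 4.011858
  V(2,+0) = exp(-r*dt) * [p_u*0.000000 + p_m*1.490000 + p_d*4.021058] = 1.687293
  V(2,+1) = exp(-r*dt) * [p_u*0.000000 + p_m*0.000000 + p_d*1.490000] = 0.257259
  V(2,+2) = exp(-r*dt) * [p_u*0.000000 + p_m*0.000000 + p_d*0.000000] = 0.000000
  V(1,-1) = exp(-r*dt) * [p_u*1.687293 + p_m*4.011858 + p_d*6.319623] = 4.035818
  V(1,+0) = exp(-r*dt) * [p_u*0.257259 + p_m*1.687293 + p_d*4.011858] = 1.858503
  V(1,+1) = exp(-r*dt) * [p_u*0.000000 + p_m*0.257259 + p_d*1.687293] = 0.462776
  V(0,+0) = exp(-r*dt) * [p_u*0.462776 + p_m*1.858503 + p_d*4.035818] = 2.009745


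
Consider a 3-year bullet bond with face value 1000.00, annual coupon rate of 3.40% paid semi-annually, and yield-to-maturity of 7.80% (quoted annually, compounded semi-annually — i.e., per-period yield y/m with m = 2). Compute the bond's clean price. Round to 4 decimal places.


Coupon per period c = face * coupon_rate / m = 17.000000
Periods per year m = 2; per-period yield y/m = 0.039000
Number of cashflows N = 6
Cashflows (t years, CF_t, discount factor 1/(1+y/m)^(m*t), PV):
  t = 0.5000: CF_t = 17.000000, DF = 0.962464, PV = 16.361886
  t = 1.0000: CF_t = 17.000000, DF = 0.926337, PV = 15.747725
  t = 1.5000: CF_t = 17.000000, DF = 0.891566, PV = 15.156617
  t = 2.0000: CF_t = 17.000000, DF = 0.858100, PV = 14.587697
  t = 2.5000: CF_t = 17.000000, DF = 0.825890, PV = 14.040132
  t = 3.0000: CF_t = 1017.000000, DF = 0.794889, PV = 808.402537
Price P = sum_t PV_t = 884.296594

Answer: Price = 884.2966


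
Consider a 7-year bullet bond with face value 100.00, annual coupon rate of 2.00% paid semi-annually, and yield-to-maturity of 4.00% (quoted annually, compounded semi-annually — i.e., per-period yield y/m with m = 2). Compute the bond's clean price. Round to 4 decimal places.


Coupon per period c = face * coupon_rate / m = 1.000000
Periods per year m = 2; per-period yield y/m = 0.020000
Number of cashflows N = 14
Cashflows (t years, CF_t, discount factor 1/(1+y/m)^(m*t), PV):
  t = 0.5000: CF_t = 1.000000, DF = 0.980392, PV = 0.980392
  t = 1.0000: CF_t = 1.000000, DF = 0.961169, PV = 0.961169
  t = 1.5000: CF_t = 1.000000, DF = 0.942322, PV = 0.942322
  t = 2.0000: CF_t = 1.000000, DF = 0.923845, PV = 0.923845
  t = 2.5000: CF_t = 1.000000, DF = 0.905731, PV = 0.905731
  t = 3.0000: CF_t = 1.000000, DF = 0.887971, PV = 0.887971
  t = 3.5000: CF_t = 1.000000, DF = 0.870560, PV = 0.870560
  t = 4.0000: CF_t = 1.000000, DF = 0.853490, PV = 0.853490
  t = 4.5000: CF_t = 1.000000, DF = 0.836755, PV = 0.836755
  t = 5.0000: CF_t = 1.000000, DF = 0.820348, PV = 0.820348
  t = 5.5000: CF_t = 1.000000, DF = 0.804263, PV = 0.804263
  t = 6.0000: CF_t = 1.000000, DF = 0.788493, PV = 0.788493
  t = 6.5000: CF_t = 1.000000, DF = 0.773033, PV = 0.773033
  t = 7.0000: CF_t = 101.000000, DF = 0.757875, PV = 76.545377
Price P = sum_t PV_t = 87.893751

Answer: Price = 87.8938


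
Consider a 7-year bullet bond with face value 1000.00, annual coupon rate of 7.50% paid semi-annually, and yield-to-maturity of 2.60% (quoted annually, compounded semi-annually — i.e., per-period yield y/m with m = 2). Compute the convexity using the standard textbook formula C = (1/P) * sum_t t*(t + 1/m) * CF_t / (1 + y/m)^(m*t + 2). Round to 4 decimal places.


Answer: Convexity = 39.3443

Derivation:
Coupon per period c = face * coupon_rate / m = 37.500000
Periods per year m = 2; per-period yield y/m = 0.013000
Number of cashflows N = 14
Cashflows (t years, CF_t, discount factor 1/(1+y/m)^(m*t), PV):
  t = 0.5000: CF_t = 37.500000, DF = 0.987167, PV = 37.018756
  t = 1.0000: CF_t = 37.500000, DF = 0.974498, PV = 36.543688
  t = 1.5000: CF_t = 37.500000, DF = 0.961992, PV = 36.074717
  t = 2.0000: CF_t = 37.500000, DF = 0.949647, PV = 35.611764
  t = 2.5000: CF_t = 37.500000, DF = 0.937460, PV = 35.154752
  t = 3.0000: CF_t = 37.500000, DF = 0.925429, PV = 34.703605
  t = 3.5000: CF_t = 37.500000, DF = 0.913553, PV = 34.258248
  t = 4.0000: CF_t = 37.500000, DF = 0.901829, PV = 33.818606
  t = 4.5000: CF_t = 37.500000, DF = 0.890256, PV = 33.384606
  t = 5.0000: CF_t = 37.500000, DF = 0.878831, PV = 32.956176
  t = 5.5000: CF_t = 37.500000, DF = 0.867553, PV = 32.533244
  t = 6.0000: CF_t = 37.500000, DF = 0.856420, PV = 32.115739
  t = 6.5000: CF_t = 37.500000, DF = 0.845429, PV = 31.703593
  t = 7.0000: CF_t = 1037.500000, DF = 0.834580, PV = 865.876335
Price P = sum_t PV_t = 1311.753830
Convexity numerator sum_t t*(t + 1/m) * CF_t / (1+y/m)^(m*t + 2):
  t = 0.5000: term = 18.037358
  t = 1.0000: term = 53.417646
  t = 1.5000: term = 105.464257
  t = 2.0000: term = 173.518027
  t = 2.5000: term = 256.936861
  t = 3.0000: term = 355.095365
  t = 3.5000: term = 467.384489
  t = 4.0000: term = 593.211169
  t = 4.5000: term = 731.997987
  t = 5.0000: term = 883.182830
  t = 5.5000: term = 1046.218555
  t = 6.0000: term = 1220.572665
  t = 6.5000: term = 1405.726992
  t = 7.0000: term = 44299.240767
Convexity = (1/P) * sum = 51610.004967 / 1311.753830 = 39.344276


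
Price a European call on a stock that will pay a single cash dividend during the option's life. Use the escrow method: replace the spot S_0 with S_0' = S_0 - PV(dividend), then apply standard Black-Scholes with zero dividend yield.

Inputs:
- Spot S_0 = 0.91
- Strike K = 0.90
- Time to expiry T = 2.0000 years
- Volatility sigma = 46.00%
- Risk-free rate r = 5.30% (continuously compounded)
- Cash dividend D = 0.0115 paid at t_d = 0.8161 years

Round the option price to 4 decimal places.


PV(D) = D * exp(-r * t_d) = 0.0115 * 0.95766878 = 0.01101319
S_0' = S_0 - PV(D) = 0.9100 - 0.01101319 = 0.89898681
d1 = (ln(S_0'/K) + (r + sigma^2/2)*T) / (sigma*sqrt(T)) = 0.48647962
d2 = d1 - sigma*sqrt(T) = -0.16405861
exp(-rT) = 0.89942465
N(d1) = 0.68668643; N(d2) = 0.43484250
C = S_0' * N(d1) - K * exp(-rT) * N(d2) = 0.89898681 * 0.68668643 - 0.9000 * 0.89942465 * 0.43484250 = 0.2653

Answer: Price = 0.2653
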